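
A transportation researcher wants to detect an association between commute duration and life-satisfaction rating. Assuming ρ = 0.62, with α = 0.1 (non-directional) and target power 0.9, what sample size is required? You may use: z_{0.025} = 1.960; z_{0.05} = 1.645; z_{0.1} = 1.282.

Fisher's z: C = ½·ln((1+r)/(1−r)) = ½·ln(4.2632) = 0.7250.
n = ((z_{α/2} + z_β)/C)² + 3.
(1.645 + 1.282) / 0.7250 = 2.927 / 0.7250 = 4.037.
n = 4.037² + 3 = 16.30 + 3 = 19.3.
Round up.

n = 20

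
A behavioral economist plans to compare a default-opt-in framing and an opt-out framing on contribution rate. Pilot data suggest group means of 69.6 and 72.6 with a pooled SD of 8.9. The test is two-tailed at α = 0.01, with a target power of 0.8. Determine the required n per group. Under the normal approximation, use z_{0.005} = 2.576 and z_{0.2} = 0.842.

Cohen's d = |M₁ − M₂| / SD_pooled = |69.6 − 72.6| / 8.9 = 3.0 / 8.9 = 0.337.
For two independent groups with equal n: n = 2·((z_{α/2} + z_β) / d)².
z_{α/2} + z_β = 2.576 + 0.842 = 3.418.
n = 2 × (3.418 / 0.337)² = 2 × 10.142² = 2 × 102.87 = 205.7.
Round up to the next whole participant.

n = 206 per group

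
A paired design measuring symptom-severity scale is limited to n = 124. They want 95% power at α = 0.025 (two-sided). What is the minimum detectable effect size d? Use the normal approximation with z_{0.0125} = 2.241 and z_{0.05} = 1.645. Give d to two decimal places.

d_min ≈ 0.35

For a single sample (or paired design) of n = 124: d_min = (z_{α/2} + z_β)/√n.
z-sum = 2.241 + 1.645 = 3.886.
d_min = 3.886 / √124 = 3.886 / 11.136 = 0.349.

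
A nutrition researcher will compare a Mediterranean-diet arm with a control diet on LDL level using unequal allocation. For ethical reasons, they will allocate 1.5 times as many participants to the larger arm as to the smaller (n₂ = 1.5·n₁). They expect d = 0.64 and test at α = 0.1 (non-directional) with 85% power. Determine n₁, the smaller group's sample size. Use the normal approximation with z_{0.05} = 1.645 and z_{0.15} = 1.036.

n₁ = 30

With allocation ratio k = n₂/n₁ = 1.5, Var(x̄₁−x̄₂) = σ²(1/n₁ + 1/(k·n₁)) = σ²·(k+1)/(k·n₁).
So n₁ = (1 + 1/k)·((z_{α/2} + z_β)/d)² = 1.667 × (2.681/0.64)².
n₁ = 1.667 × 17.55 = 29.2.
Round up: n₁ = 30, giving n₂ = 1.5 × 30 = 45.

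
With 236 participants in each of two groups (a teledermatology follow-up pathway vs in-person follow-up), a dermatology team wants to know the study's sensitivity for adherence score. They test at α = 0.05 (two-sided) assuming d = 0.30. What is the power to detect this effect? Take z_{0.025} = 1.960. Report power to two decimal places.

For two equal groups, power = Φ(d·√(n/2) − z_{α/2}).
d·√(n/2) = 0.30 × √(236/2) = 0.30 × 10.863 = 3.259.
z_β = 3.259 − 1.960 = 1.299.
Power = Φ(1.299) = 0.903.

power ≈ 0.90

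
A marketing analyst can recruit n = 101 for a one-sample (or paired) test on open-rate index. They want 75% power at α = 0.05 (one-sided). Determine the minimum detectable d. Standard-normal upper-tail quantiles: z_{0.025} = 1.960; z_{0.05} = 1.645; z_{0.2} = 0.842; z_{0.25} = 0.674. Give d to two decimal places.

For a single sample (or paired design) of n = 101: d_min = (z_{α} + z_β)/√n.
z-sum = 1.645 + 0.674 = 2.319.
d_min = 2.319 / √101 = 2.319 / 10.050 = 0.231.

d_min ≈ 0.23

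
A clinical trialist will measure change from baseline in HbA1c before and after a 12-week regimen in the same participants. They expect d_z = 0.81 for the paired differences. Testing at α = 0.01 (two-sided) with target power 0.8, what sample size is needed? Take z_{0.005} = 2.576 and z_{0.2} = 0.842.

For a paired (one-sample on differences) test: n = ((z_{α/2} + z_β) / d)².
z_{α/2} + z_β = 2.576 + 0.842 = 3.418.
n = (3.418 / 0.81)² = 4.220² = 17.81.
Round up.

n = 18 pairs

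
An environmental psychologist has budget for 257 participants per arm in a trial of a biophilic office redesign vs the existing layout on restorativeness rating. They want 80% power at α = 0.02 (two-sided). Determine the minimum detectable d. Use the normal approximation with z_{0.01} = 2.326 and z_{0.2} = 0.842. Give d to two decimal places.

d_min ≈ 0.28

For two independent groups of n = 257 each: d_min = (z_{α/2} + z_β)·√(2/n).
z-sum = 2.326 + 0.842 = 3.168.
d_min = 3.168 × √(2/257) = 3.168 × 0.0882 = 0.279.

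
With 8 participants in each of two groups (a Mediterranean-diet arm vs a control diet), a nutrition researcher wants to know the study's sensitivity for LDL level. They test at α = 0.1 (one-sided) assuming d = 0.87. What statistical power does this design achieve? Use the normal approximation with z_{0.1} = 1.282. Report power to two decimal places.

power ≈ 0.68

For two equal groups, power = Φ(d·√(n/2) − z_{α}).
d·√(n/2) = 0.87 × √(8/2) = 0.87 × 2.000 = 1.740.
z_β = 1.740 − 1.282 = 0.458.
Power = Φ(0.458) = 0.677.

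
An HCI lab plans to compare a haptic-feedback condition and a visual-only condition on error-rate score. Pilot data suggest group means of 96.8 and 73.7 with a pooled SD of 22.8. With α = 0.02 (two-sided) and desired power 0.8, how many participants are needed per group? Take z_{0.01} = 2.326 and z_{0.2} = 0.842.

n = 20 per group

Cohen's d = |M₁ − M₂| / SD_pooled = |96.8 − 73.7| / 22.8 = 23.1 / 22.8 = 1.013.
For two independent groups with equal n: n = 2·((z_{α/2} + z_β) / d)².
z_{α/2} + z_β = 2.326 + 0.842 = 3.168.
n = 2 × (3.168 / 1.013)² = 2 × 3.127² = 2 × 9.78 = 19.6.
Round up to the next whole participant.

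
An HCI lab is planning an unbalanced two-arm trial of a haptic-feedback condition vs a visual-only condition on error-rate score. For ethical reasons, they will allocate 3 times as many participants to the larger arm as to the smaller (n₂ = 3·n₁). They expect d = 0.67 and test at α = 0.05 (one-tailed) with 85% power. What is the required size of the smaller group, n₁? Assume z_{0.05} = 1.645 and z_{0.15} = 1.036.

With allocation ratio k = n₂/n₁ = 3, Var(x̄₁−x̄₂) = σ²(1/n₁ + 1/(k·n₁)) = σ²·(k+1)/(k·n₁).
So n₁ = (1 + 1/k)·((z_{α} + z_β)/d)² = 1.333 × (2.681/0.67)².
n₁ = 1.333 × 16.01 = 21.3.
Round up: n₁ = 22, giving n₂ = 3 × 22 = 66.

n₁ = 22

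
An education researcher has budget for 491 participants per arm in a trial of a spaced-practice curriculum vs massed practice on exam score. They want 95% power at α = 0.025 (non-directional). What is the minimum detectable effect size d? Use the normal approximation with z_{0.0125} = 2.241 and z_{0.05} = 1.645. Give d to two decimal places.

d_min ≈ 0.25

For two independent groups of n = 491 each: d_min = (z_{α/2} + z_β)·√(2/n).
z-sum = 2.241 + 1.645 = 3.886.
d_min = 3.886 × √(2/491) = 3.886 × 0.0638 = 0.248.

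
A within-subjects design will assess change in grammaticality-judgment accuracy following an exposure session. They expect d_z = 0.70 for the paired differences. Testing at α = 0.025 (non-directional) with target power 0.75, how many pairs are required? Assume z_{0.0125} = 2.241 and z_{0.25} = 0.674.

For a paired (one-sample on differences) test: n = ((z_{α/2} + z_β) / d)².
z_{α/2} + z_β = 2.241 + 0.674 = 2.915.
n = (2.915 / 0.70)² = 4.164² = 17.34.
Round up.

n = 18 pairs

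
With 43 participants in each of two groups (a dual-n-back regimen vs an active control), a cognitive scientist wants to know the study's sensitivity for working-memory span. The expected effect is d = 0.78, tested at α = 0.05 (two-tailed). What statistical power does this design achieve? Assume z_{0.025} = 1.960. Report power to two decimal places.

For two equal groups, power = Φ(d·√(n/2) − z_{α/2}).
d·√(n/2) = 0.78 × √(43/2) = 0.78 × 4.637 = 3.617.
z_β = 3.617 − 1.960 = 1.657.
Power = Φ(1.657) = 0.951.

power ≈ 0.95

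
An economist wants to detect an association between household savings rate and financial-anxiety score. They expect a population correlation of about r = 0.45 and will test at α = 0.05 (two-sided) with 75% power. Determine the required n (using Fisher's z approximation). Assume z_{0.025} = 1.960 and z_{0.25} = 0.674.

Fisher's z: C = ½·ln((1+r)/(1−r)) = ½·ln(2.6364) = 0.4847.
n = ((z_{α/2} + z_β)/C)² + 3.
(1.960 + 0.674) / 0.4847 = 2.634 / 0.4847 = 5.434.
n = 5.434² + 3 = 29.53 + 3 = 32.5.
Round up.

n = 33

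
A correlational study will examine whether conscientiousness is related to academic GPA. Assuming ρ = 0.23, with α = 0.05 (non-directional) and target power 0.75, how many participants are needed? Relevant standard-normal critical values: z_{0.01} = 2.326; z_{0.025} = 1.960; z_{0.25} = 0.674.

n = 130

Fisher's z: C = ½·ln((1+r)/(1−r)) = ½·ln(1.5974) = 0.2342.
n = ((z_{α/2} + z_β)/C)² + 3.
(1.960 + 0.674) / 0.2342 = 2.634 / 0.2342 = 11.247.
n = 11.247² + 3 = 126.49 + 3 = 129.5.
Round up.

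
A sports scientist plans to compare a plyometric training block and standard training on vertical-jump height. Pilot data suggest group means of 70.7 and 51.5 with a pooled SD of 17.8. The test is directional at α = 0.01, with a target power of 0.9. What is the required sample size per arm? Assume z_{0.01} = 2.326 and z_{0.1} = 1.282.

n = 23 per group

Cohen's d = |M₁ − M₂| / SD_pooled = |70.7 − 51.5| / 17.8 = 19.2 / 17.8 = 1.079.
For two independent groups with equal n: n = 2·((z_{α} + z_β) / d)².
z_{α} + z_β = 2.326 + 1.282 = 3.608.
n = 2 × (3.608 / 1.079)² = 2 × 3.344² = 2 × 11.18 = 22.4.
Round up to the next whole participant.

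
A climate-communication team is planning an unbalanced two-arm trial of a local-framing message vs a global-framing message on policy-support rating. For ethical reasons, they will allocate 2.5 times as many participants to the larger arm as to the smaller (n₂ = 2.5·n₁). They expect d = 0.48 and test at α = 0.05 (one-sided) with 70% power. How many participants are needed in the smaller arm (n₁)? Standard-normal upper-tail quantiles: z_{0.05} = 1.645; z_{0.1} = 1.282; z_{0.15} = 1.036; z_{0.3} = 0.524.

With allocation ratio k = n₂/n₁ = 2.5, Var(x̄₁−x̄₂) = σ²(1/n₁ + 1/(k·n₁)) = σ²·(k+1)/(k·n₁).
So n₁ = (1 + 1/k)·((z_{α} + z_β)/d)² = 1.400 × (2.169/0.48)².
n₁ = 1.400 × 20.42 = 28.6.
Round up: n₁ = 29, giving n₂ = ⌈2.5 × 29⌉ = ⌈72.5⌉ = 73.

n₁ = 29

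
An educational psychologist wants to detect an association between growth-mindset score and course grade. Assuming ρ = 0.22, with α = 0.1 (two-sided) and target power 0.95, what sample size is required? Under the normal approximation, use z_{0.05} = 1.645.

n = 220

Fisher's z: C = ½·ln((1+r)/(1−r)) = ½·ln(1.5641) = 0.2237.
n = ((z_{α/2} + z_β)/C)² + 3.
(1.645 + 1.645) / 0.2237 = 3.290 / 0.2237 = 14.707.
n = 14.707² + 3 = 216.30 + 3 = 219.3.
Round up.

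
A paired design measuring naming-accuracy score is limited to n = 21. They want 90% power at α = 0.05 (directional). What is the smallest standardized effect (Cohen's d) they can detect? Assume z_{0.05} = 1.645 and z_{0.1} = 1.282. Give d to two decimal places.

For a single sample (or paired design) of n = 21: d_min = (z_{α} + z_β)/√n.
z-sum = 1.645 + 1.282 = 2.927.
d_min = 2.927 / √21 = 2.927 / 4.583 = 0.639.

d_min ≈ 0.64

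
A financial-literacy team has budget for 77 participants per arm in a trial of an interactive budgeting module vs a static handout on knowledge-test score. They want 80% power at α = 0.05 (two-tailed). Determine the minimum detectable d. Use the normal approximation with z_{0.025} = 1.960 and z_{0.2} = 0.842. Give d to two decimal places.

For two independent groups of n = 77 each: d_min = (z_{α/2} + z_β)·√(2/n).
z-sum = 1.960 + 0.842 = 2.802.
d_min = 2.802 × √(2/77) = 2.802 × 0.1612 = 0.452.

d_min ≈ 0.45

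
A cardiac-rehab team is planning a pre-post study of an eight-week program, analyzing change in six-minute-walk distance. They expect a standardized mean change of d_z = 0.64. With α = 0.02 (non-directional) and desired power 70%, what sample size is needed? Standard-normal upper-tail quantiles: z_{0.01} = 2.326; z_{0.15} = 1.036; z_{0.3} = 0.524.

For a paired (one-sample on differences) test: n = ((z_{α/2} + z_β) / d)².
z_{α/2} + z_β = 2.326 + 0.524 = 2.850.
n = (2.850 / 0.64)² = 4.453² = 19.83.
Round up.

n = 20 pairs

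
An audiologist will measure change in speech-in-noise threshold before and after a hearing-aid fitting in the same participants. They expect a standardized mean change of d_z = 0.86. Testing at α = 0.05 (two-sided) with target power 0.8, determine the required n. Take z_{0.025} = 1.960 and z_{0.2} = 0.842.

For a paired (one-sample on differences) test: n = ((z_{α/2} + z_β) / d)².
z_{α/2} + z_β = 1.960 + 0.842 = 2.802.
n = (2.802 / 0.86)² = 3.258² = 10.62.
Round up.

n = 11 pairs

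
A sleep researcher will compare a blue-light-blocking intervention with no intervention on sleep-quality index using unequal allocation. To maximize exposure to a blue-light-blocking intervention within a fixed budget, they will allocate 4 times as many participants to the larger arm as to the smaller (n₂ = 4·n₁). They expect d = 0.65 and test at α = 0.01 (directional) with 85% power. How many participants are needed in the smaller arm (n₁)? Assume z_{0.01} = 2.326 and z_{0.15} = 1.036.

n₁ = 34

With allocation ratio k = n₂/n₁ = 4, Var(x̄₁−x̄₂) = σ²(1/n₁ + 1/(k·n₁)) = σ²·(k+1)/(k·n₁).
So n₁ = (1 + 1/k)·((z_{α} + z_β)/d)² = 1.250 × (3.362/0.65)².
n₁ = 1.250 × 26.75 = 33.4.
Round up: n₁ = 34, giving n₂ = 4 × 34 = 136.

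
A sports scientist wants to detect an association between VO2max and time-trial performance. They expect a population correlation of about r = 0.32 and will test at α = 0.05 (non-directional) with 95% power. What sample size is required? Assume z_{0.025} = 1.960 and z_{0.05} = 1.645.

Fisher's z: C = ½·ln((1+r)/(1−r)) = ½·ln(1.9412) = 0.3316.
n = ((z_{α/2} + z_β)/C)² + 3.
(1.960 + 1.645) / 0.3316 = 3.605 / 0.3316 = 10.872.
n = 10.872² + 3 = 118.19 + 3 = 121.2.
Round up.

n = 122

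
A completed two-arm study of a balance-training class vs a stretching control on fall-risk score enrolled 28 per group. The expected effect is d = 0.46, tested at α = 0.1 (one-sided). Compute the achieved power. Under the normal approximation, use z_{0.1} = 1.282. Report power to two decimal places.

power ≈ 0.67

For two equal groups, power = Φ(d·√(n/2) − z_{α}).
d·√(n/2) = 0.46 × √(28/2) = 0.46 × 3.742 = 1.721.
z_β = 1.721 − 1.282 = 0.439.
Power = Φ(0.439) = 0.670.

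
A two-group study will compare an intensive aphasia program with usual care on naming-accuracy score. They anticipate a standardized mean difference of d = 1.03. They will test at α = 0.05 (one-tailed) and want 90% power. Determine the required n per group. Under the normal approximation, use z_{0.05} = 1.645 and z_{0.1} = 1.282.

For two independent groups with equal n: n = 2·((z_{α} + z_β) / d)².
z_{α} + z_β = 1.645 + 1.282 = 2.927.
n = 2 × (2.927 / 1.03)² = 2 × 2.842² = 2 × 8.08 = 16.2.
Round up to the next whole participant.

n = 17 per group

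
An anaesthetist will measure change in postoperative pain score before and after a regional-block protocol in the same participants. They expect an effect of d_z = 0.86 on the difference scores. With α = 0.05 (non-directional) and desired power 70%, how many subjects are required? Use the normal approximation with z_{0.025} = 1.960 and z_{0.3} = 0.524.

n = 9 pairs

For a paired (one-sample on differences) test: n = ((z_{α/2} + z_β) / d)².
z_{α/2} + z_β = 1.960 + 0.524 = 2.484.
n = (2.484 / 0.86)² = 2.888² = 8.34.
Round up.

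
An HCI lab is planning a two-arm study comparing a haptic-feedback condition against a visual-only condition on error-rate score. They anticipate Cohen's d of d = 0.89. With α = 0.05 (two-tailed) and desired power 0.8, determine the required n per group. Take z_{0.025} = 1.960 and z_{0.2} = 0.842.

n = 20 per group

For two independent groups with equal n: n = 2·((z_{α/2} + z_β) / d)².
z_{α/2} + z_β = 1.960 + 0.842 = 2.802.
n = 2 × (2.802 / 0.89)² = 2 × 3.148² = 2 × 9.91 = 19.8.
Round up to the next whole participant.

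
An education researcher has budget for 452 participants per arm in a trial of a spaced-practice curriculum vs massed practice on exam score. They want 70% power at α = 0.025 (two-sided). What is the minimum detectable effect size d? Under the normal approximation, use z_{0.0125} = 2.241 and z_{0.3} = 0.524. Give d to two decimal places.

For two independent groups of n = 452 each: d_min = (z_{α/2} + z_β)·√(2/n).
z-sum = 2.241 + 0.524 = 2.765.
d_min = 2.765 × √(2/452) = 2.765 × 0.0665 = 0.184.

d_min ≈ 0.18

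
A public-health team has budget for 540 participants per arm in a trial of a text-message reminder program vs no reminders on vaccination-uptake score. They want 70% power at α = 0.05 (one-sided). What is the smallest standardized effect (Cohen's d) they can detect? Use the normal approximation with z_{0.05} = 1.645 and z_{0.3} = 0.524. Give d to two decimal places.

d_min ≈ 0.13

For two independent groups of n = 540 each: d_min = (z_{α} + z_β)·√(2/n).
z-sum = 1.645 + 0.524 = 2.169.
d_min = 2.169 × √(2/540) = 2.169 × 0.0609 = 0.132.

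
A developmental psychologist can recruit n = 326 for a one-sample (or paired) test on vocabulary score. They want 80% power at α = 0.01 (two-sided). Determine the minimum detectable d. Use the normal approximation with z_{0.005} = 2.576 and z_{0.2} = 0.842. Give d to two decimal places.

For a single sample (or paired design) of n = 326: d_min = (z_{α/2} + z_β)/√n.
z-sum = 2.576 + 0.842 = 3.418.
d_min = 3.418 / √326 = 3.418 / 18.055 = 0.189.

d_min ≈ 0.19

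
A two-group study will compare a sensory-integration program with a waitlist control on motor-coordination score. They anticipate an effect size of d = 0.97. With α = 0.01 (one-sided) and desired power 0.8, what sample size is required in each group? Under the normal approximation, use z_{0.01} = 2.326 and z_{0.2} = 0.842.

n = 22 per group

For two independent groups with equal n: n = 2·((z_{α} + z_β) / d)².
z_{α} + z_β = 2.326 + 0.842 = 3.168.
n = 2 × (3.168 / 0.97)² = 2 × 3.266² = 2 × 10.67 = 21.3.
Round up to the next whole participant.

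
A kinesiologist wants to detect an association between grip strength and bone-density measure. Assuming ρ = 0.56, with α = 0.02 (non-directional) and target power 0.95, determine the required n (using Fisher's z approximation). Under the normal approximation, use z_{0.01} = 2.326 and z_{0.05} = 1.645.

n = 43

Fisher's z: C = ½·ln((1+r)/(1−r)) = ½·ln(3.5455) = 0.6328.
n = ((z_{α/2} + z_β)/C)² + 3.
(2.326 + 1.645) / 0.6328 = 3.971 / 0.6328 = 6.275.
n = 6.275² + 3 = 39.38 + 3 = 42.4.
Round up.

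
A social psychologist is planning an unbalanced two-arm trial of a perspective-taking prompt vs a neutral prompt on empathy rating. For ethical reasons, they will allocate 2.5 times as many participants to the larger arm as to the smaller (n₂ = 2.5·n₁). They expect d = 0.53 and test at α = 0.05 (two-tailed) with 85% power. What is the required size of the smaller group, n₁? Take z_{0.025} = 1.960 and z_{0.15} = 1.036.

With allocation ratio k = n₂/n₁ = 2.5, Var(x̄₁−x̄₂) = σ²(1/n₁ + 1/(k·n₁)) = σ²·(k+1)/(k·n₁).
So n₁ = (1 + 1/k)·((z_{α/2} + z_β)/d)² = 1.400 × (2.996/0.53)².
n₁ = 1.400 × 31.95 = 44.7.
Round up: n₁ = 45, giving n₂ = ⌈2.5 × 45⌉ = ⌈112.5⌉ = 113.

n₁ = 45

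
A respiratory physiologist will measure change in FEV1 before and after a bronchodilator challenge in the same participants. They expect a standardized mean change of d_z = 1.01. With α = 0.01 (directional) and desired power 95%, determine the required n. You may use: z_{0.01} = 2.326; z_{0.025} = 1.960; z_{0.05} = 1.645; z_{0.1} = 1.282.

n = 16 pairs

For a paired (one-sample on differences) test: n = ((z_{α} + z_β) / d)².
z_{α} + z_β = 2.326 + 1.645 = 3.971.
n = (3.971 / 1.01)² = 3.932² = 15.46.
Round up.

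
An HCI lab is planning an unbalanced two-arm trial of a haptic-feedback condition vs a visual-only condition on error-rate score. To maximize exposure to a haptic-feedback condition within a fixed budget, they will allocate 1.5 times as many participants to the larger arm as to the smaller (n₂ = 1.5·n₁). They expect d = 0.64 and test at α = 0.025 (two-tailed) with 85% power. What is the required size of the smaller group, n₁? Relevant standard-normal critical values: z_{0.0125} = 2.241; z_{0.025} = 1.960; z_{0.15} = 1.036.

n₁ = 44

With allocation ratio k = n₂/n₁ = 1.5, Var(x̄₁−x̄₂) = σ²(1/n₁ + 1/(k·n₁)) = σ²·(k+1)/(k·n₁).
So n₁ = (1 + 1/k)·((z_{α/2} + z_β)/d)² = 1.667 × (3.277/0.64)².
n₁ = 1.667 × 26.22 = 43.7.
Round up: n₁ = 44, giving n₂ = 1.5 × 44 = 66.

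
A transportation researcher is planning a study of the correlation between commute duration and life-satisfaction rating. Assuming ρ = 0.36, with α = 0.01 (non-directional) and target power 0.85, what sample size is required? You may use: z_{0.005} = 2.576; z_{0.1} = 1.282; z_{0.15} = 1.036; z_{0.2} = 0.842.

Fisher's z: C = ½·ln((1+r)/(1−r)) = ½·ln(2.1250) = 0.3769.
n = ((z_{α/2} + z_β)/C)² + 3.
(2.576 + 1.036) / 0.3769 = 3.612 / 0.3769 = 9.583.
n = 9.583² + 3 = 91.84 + 3 = 94.8.
Round up.

n = 95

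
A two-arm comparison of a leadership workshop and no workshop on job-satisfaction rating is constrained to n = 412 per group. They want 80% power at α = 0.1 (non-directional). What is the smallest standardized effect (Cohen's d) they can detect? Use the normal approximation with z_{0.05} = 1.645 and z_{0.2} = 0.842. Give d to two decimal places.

For two independent groups of n = 412 each: d_min = (z_{α/2} + z_β)·√(2/n).
z-sum = 1.645 + 0.842 = 2.487.
d_min = 2.487 × √(2/412) = 2.487 × 0.0697 = 0.173.

d_min ≈ 0.17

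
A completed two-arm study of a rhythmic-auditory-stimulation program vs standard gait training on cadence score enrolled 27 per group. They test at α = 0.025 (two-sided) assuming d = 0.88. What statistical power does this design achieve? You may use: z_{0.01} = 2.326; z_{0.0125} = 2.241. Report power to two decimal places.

power ≈ 0.84

For two equal groups, power = Φ(d·√(n/2) − z_{α/2}).
d·√(n/2) = 0.88 × √(27/2) = 0.88 × 3.674 = 3.233.
z_β = 3.233 − 2.241 = 0.992.
Power = Φ(0.992) = 0.839.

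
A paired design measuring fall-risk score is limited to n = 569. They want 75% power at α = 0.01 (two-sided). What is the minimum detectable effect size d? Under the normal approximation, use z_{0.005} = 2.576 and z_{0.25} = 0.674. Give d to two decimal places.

For a single sample (or paired design) of n = 569: d_min = (z_{α/2} + z_β)/√n.
z-sum = 2.576 + 0.674 = 3.250.
d_min = 3.250 / √569 = 3.250 / 23.854 = 0.136.

d_min ≈ 0.14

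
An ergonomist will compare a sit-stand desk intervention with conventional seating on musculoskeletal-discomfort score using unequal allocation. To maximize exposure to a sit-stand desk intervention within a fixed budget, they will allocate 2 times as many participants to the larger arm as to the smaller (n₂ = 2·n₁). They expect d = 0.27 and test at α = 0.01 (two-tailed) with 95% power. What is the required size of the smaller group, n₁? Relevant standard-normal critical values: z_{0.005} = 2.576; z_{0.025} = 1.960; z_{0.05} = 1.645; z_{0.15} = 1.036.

With allocation ratio k = n₂/n₁ = 2, Var(x̄₁−x̄₂) = σ²(1/n₁ + 1/(k·n₁)) = σ²·(k+1)/(k·n₁).
So n₁ = (1 + 1/k)·((z_{α/2} + z_β)/d)² = 1.500 × (4.221/0.27)².
n₁ = 1.500 × 244.40 = 366.6.
Round up: n₁ = 367, giving n₂ = 2 × 367 = 734.

n₁ = 367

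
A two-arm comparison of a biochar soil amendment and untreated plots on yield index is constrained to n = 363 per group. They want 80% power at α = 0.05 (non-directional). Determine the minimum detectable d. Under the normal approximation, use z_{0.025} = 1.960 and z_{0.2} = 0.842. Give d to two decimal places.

For two independent groups of n = 363 each: d_min = (z_{α/2} + z_β)·√(2/n).
z-sum = 1.960 + 0.842 = 2.802.
d_min = 2.802 × √(2/363) = 2.802 × 0.0742 = 0.208.

d_min ≈ 0.21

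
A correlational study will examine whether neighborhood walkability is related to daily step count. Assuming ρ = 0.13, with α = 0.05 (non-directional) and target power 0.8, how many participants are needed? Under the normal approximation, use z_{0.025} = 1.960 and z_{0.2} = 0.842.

n = 463

Fisher's z: C = ½·ln((1+r)/(1−r)) = ½·ln(1.2989) = 0.1307.
n = ((z_{α/2} + z_β)/C)² + 3.
(1.960 + 0.842) / 0.1307 = 2.802 / 0.1307 = 21.438.
n = 21.438² + 3 = 459.61 + 3 = 462.6.
Round up.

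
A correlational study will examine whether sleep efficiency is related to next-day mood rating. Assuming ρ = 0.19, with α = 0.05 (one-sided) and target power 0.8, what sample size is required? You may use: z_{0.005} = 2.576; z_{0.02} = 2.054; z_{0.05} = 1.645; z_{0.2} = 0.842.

n = 171

Fisher's z: C = ½·ln((1+r)/(1−r)) = ½·ln(1.4691) = 0.1923.
n = ((z_{α} + z_β)/C)² + 3.
(1.645 + 0.842) / 0.1923 = 2.487 / 0.1923 = 12.933.
n = 12.933² + 3 = 167.26 + 3 = 170.3.
Round up.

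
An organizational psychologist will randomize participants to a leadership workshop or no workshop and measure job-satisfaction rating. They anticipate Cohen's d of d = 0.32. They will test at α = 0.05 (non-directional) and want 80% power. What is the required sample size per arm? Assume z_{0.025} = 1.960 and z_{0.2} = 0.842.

n = 154 per group

For two independent groups with equal n: n = 2·((z_{α/2} + z_β) / d)².
z_{α/2} + z_β = 1.960 + 0.842 = 2.802.
n = 2 × (2.802 / 0.32)² = 2 × 8.756² = 2 × 76.67 = 153.3.
Round up to the next whole participant.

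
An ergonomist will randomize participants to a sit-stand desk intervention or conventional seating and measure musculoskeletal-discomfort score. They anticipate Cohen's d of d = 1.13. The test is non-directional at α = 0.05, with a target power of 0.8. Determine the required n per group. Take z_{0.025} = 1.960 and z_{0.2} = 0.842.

For two independent groups with equal n: n = 2·((z_{α/2} + z_β) / d)².
z_{α/2} + z_β = 1.960 + 0.842 = 2.802.
n = 2 × (2.802 / 1.13)² = 2 × 2.480² = 2 × 6.15 = 12.3.
Round up to the next whole participant.

n = 13 per group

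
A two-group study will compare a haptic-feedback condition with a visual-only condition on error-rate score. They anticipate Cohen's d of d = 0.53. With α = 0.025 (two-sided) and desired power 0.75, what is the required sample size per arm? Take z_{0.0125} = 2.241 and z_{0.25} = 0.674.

For two independent groups with equal n: n = 2·((z_{α/2} + z_β) / d)².
z_{α/2} + z_β = 2.241 + 0.674 = 2.915.
n = 2 × (2.915 / 0.53)² = 2 × 5.500² = 2 × 30.25 = 60.5.
Round up to the next whole participant.

n = 61 per group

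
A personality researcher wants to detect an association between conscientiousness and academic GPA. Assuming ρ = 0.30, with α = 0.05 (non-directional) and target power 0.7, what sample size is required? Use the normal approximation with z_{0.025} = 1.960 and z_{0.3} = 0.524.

Fisher's z: C = ½·ln((1+r)/(1−r)) = ½·ln(1.8571) = 0.3095.
n = ((z_{α/2} + z_β)/C)² + 3.
(1.960 + 0.524) / 0.3095 = 2.484 / 0.3095 = 8.026.
n = 8.026² + 3 = 64.41 + 3 = 67.4.
Round up.

n = 68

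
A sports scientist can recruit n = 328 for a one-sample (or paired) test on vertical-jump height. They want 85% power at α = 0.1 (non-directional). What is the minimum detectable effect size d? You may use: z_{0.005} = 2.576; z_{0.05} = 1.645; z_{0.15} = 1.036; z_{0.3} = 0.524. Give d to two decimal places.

d_min ≈ 0.15

For a single sample (or paired design) of n = 328: d_min = (z_{α/2} + z_β)/√n.
z-sum = 1.645 + 1.036 = 2.681.
d_min = 2.681 / √328 = 2.681 / 18.111 = 0.148.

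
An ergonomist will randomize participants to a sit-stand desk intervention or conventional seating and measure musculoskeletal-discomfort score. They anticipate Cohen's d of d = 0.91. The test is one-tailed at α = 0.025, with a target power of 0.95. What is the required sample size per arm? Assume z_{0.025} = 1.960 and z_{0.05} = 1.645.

n = 32 per group

For two independent groups with equal n: n = 2·((z_{α} + z_β) / d)².
z_{α} + z_β = 1.960 + 1.645 = 3.605.
n = 2 × (3.605 / 0.91)² = 2 × 3.962² = 2 × 15.69 = 31.4.
Round up to the next whole participant.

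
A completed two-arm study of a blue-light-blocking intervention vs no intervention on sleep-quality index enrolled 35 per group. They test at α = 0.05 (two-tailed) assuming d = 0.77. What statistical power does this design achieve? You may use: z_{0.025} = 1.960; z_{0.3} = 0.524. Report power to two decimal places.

For two equal groups, power = Φ(d·√(n/2) − z_{α/2}).
d·√(n/2) = 0.77 × √(35/2) = 0.77 × 4.183 = 3.221.
z_β = 3.221 − 1.960 = 1.261.
Power = Φ(1.261) = 0.896.

power ≈ 0.90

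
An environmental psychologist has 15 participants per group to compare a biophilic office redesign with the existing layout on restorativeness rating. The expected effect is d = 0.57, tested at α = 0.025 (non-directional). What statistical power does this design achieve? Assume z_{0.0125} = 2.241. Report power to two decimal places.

For two equal groups, power = Φ(d·√(n/2) − z_{α/2}).
d·√(n/2) = 0.57 × √(15/2) = 0.57 × 2.739 = 1.561.
z_β = 1.561 − 2.241 = -0.680.
Power = Φ(-0.680) = 0.248.

power ≈ 0.25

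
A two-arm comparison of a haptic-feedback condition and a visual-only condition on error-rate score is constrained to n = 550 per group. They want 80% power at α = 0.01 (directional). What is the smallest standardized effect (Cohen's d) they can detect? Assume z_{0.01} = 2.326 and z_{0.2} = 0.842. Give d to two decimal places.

d_min ≈ 0.19

For two independent groups of n = 550 each: d_min = (z_{α} + z_β)·√(2/n).
z-sum = 2.326 + 0.842 = 3.168.
d_min = 3.168 × √(2/550) = 3.168 × 0.0603 = 0.191.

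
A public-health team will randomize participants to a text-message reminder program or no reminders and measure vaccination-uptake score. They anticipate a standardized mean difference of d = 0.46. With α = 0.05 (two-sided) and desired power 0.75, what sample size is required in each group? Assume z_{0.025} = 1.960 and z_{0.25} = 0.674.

For two independent groups with equal n: n = 2·((z_{α/2} + z_β) / d)².
z_{α/2} + z_β = 1.960 + 0.674 = 2.634.
n = 2 × (2.634 / 0.46)² = 2 × 5.726² = 2 × 32.79 = 65.6.
Round up to the next whole participant.

n = 66 per group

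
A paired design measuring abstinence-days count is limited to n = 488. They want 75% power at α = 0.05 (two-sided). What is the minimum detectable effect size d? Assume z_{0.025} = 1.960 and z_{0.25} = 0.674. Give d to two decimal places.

d_min ≈ 0.12

For a single sample (or paired design) of n = 488: d_min = (z_{α/2} + z_β)/√n.
z-sum = 1.960 + 0.674 = 2.634.
d_min = 2.634 / √488 = 2.634 / 22.091 = 0.119.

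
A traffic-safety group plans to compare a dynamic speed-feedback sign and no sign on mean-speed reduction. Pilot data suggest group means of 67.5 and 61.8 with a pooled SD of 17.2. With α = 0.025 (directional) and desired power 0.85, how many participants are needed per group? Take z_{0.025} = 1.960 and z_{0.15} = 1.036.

Cohen's d = |M₁ − M₂| / SD_pooled = |67.5 − 61.8| / 17.2 = 5.7 / 17.2 = 0.331.
For two independent groups with equal n: n = 2·((z_{α} + z_β) / d)².
z_{α} + z_β = 1.960 + 1.036 = 2.996.
n = 2 × (2.996 / 0.331)² = 2 × 9.051² = 2 × 81.93 = 163.9.
Round up to the next whole participant.

n = 164 per group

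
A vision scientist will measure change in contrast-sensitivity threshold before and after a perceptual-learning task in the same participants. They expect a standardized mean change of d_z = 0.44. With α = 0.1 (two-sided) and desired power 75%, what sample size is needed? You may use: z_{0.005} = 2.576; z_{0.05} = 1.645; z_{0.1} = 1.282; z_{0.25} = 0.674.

For a paired (one-sample on differences) test: n = ((z_{α/2} + z_β) / d)².
z_{α/2} + z_β = 1.645 + 0.674 = 2.319.
n = (2.319 / 0.44)² = 5.270² = 27.78.
Round up.

n = 28 pairs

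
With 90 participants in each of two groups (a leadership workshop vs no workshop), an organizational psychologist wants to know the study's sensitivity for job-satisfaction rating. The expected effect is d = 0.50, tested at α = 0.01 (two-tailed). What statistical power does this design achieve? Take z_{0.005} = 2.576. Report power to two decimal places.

For two equal groups, power = Φ(d·√(n/2) − z_{α/2}).
d·√(n/2) = 0.50 × √(90/2) = 0.50 × 6.708 = 3.354.
z_β = 3.354 − 2.576 = 0.778.
Power = Φ(0.778) = 0.782.

power ≈ 0.78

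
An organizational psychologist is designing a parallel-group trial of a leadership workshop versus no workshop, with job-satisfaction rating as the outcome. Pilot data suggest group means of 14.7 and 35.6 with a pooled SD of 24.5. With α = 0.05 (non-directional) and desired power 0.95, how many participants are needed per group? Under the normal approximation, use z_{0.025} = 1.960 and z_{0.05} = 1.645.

n = 36 per group

Cohen's d = |M₁ − M₂| / SD_pooled = |14.7 − 35.6| / 24.5 = 20.9 / 24.5 = 0.853.
For two independent groups with equal n: n = 2·((z_{α/2} + z_β) / d)².
z_{α/2} + z_β = 1.960 + 1.645 = 3.605.
n = 2 × (3.605 / 0.853)² = 2 × 4.226² = 2 × 17.86 = 35.7.
Round up to the next whole participant.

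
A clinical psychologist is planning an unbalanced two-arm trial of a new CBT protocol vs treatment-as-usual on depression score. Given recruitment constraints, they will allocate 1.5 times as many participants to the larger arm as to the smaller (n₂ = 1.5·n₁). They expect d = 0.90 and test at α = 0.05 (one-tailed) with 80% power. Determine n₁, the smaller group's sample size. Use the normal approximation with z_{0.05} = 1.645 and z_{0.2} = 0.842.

With allocation ratio k = n₂/n₁ = 1.5, Var(x̄₁−x̄₂) = σ²(1/n₁ + 1/(k·n₁)) = σ²·(k+1)/(k·n₁).
So n₁ = (1 + 1/k)·((z_{α} + z_β)/d)² = 1.667 × (2.487/0.90)².
n₁ = 1.667 × 7.64 = 12.7.
Round up: n₁ = 13, giving n₂ = ⌈1.5 × 13⌉ = ⌈19.5⌉ = 20.

n₁ = 13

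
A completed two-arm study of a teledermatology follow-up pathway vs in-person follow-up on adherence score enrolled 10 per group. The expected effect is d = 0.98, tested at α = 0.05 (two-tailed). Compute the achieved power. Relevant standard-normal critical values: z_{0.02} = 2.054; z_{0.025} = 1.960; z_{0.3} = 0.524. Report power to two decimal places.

power ≈ 0.59

For two equal groups, power = Φ(d·√(n/2) − z_{α/2}).
d·√(n/2) = 0.98 × √(10/2) = 0.98 × 2.236 = 2.191.
z_β = 2.191 − 1.960 = 0.231.
Power = Φ(0.231) = 0.591.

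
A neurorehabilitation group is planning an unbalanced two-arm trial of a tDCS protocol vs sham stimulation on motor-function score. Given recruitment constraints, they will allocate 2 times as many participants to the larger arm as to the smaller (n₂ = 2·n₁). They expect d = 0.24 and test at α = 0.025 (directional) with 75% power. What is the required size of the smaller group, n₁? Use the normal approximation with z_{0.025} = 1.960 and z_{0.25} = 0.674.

With allocation ratio k = n₂/n₁ = 2, Var(x̄₁−x̄₂) = σ²(1/n₁ + 1/(k·n₁)) = σ²·(k+1)/(k·n₁).
So n₁ = (1 + 1/k)·((z_{α} + z_β)/d)² = 1.500 × (2.634/0.24)².
n₁ = 1.500 × 120.45 = 180.7.
Round up: n₁ = 181, giving n₂ = 2 × 181 = 362.

n₁ = 181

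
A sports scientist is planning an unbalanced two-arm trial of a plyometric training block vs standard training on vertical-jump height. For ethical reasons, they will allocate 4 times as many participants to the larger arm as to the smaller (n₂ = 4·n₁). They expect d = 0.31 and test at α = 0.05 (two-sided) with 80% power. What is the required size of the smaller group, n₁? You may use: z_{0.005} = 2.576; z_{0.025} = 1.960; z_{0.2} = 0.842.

n₁ = 103

With allocation ratio k = n₂/n₁ = 4, Var(x̄₁−x̄₂) = σ²(1/n₁ + 1/(k·n₁)) = σ²·(k+1)/(k·n₁).
So n₁ = (1 + 1/k)·((z_{α/2} + z_β)/d)² = 1.250 × (2.802/0.31)².
n₁ = 1.250 × 81.70 = 102.1.
Round up: n₁ = 103, giving n₂ = 4 × 103 = 412.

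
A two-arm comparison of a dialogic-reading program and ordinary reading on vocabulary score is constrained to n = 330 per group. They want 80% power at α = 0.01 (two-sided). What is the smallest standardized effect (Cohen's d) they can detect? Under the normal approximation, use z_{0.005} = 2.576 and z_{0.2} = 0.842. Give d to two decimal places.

d_min ≈ 0.27

For two independent groups of n = 330 each: d_min = (z_{α/2} + z_β)·√(2/n).
z-sum = 2.576 + 0.842 = 3.418.
d_min = 3.418 × √(2/330) = 3.418 × 0.0778 = 0.266.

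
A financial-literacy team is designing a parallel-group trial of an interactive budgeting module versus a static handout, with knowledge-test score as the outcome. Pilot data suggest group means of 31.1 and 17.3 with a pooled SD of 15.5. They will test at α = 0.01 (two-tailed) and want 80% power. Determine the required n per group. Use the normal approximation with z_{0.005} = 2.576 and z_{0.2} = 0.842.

Cohen's d = |M₁ − M₂| / SD_pooled = |31.1 − 17.3| / 15.5 = 13.8 / 15.5 = 0.890.
For two independent groups with equal n: n = 2·((z_{α/2} + z_β) / d)².
z_{α/2} + z_β = 2.576 + 0.842 = 3.418.
n = 2 × (3.418 / 0.890)² = 2 × 3.840² = 2 × 14.75 = 29.5.
Round up to the next whole participant.

n = 30 per group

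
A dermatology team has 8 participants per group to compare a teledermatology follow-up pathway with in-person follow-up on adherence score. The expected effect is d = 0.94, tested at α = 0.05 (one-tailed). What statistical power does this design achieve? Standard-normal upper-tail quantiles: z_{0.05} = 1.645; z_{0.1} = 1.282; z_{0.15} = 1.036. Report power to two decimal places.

For two equal groups, power = Φ(d·√(n/2) − z_{α}).
d·√(n/2) = 0.94 × √(8/2) = 0.94 × 2.000 = 1.880.
z_β = 1.880 − 1.645 = 0.235.
Power = Φ(0.235) = 0.593.

power ≈ 0.59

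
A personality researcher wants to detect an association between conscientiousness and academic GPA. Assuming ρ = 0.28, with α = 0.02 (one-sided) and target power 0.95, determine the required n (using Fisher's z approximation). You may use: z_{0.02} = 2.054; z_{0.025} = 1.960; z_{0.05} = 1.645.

n = 169

Fisher's z: C = ½·ln((1+r)/(1−r)) = ½·ln(1.7778) = 0.2877.
n = ((z_{α} + z_β)/C)² + 3.
(2.054 + 1.645) / 0.2877 = 3.699 / 0.2877 = 12.857.
n = 12.857² + 3 = 165.31 + 3 = 168.3.
Round up.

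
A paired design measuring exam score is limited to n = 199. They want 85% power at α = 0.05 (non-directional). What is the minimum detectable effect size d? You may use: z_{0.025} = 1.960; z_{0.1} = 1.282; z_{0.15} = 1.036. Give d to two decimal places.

For a single sample (or paired design) of n = 199: d_min = (z_{α/2} + z_β)/√n.
z-sum = 1.960 + 1.036 = 2.996.
d_min = 2.996 / √199 = 2.996 / 14.107 = 0.212.

d_min ≈ 0.21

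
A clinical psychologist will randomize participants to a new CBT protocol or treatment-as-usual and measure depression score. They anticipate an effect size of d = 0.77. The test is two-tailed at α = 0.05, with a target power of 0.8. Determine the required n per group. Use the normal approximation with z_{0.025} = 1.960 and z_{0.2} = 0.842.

For two independent groups with equal n: n = 2·((z_{α/2} + z_β) / d)².
z_{α/2} + z_β = 1.960 + 0.842 = 2.802.
n = 2 × (2.802 / 0.77)² = 2 × 3.639² = 2 × 13.24 = 26.5.
Round up to the next whole participant.

n = 27 per group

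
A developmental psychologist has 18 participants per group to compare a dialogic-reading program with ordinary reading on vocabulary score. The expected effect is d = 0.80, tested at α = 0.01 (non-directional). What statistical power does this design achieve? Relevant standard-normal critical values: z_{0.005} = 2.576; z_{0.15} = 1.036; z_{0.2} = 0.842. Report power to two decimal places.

power ≈ 0.43

For two equal groups, power = Φ(d·√(n/2) − z_{α/2}).
d·√(n/2) = 0.80 × √(18/2) = 0.80 × 3.000 = 2.400.
z_β = 2.400 − 2.576 = -0.176.
Power = Φ(-0.176) = 0.430.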